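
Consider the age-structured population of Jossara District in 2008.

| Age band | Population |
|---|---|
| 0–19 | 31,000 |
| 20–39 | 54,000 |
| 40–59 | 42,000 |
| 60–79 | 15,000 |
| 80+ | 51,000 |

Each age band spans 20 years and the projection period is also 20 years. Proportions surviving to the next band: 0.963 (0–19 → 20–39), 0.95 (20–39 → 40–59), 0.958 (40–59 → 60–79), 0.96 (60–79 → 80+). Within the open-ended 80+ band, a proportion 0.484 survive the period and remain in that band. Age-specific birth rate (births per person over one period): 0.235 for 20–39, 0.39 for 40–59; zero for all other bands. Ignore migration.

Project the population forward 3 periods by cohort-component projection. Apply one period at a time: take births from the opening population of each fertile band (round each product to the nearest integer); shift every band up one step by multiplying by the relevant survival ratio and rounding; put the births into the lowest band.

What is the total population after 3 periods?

172454

Let band 1 be 0–19 through band 5 = 80+.
Period 1.
Births: 54000 × 0.235 = 12690 ; 42000 × 0.39 = 16380 — total 29070
Band 2: 31000 × 0.963 = 29853
Band 3: 54000 × 0.95 = 51300
Band 4: 42000 × 0.958 = 40236
Band 5: 15000 × 0.96 + 51000 × 0.484 = 14400 + 24684 = 39084
Population now: 0–19=29070, 20–39=29853, 40–59=51300, 60–79=40236, 80+=39084
Period 2.
Births: 29853 × 0.235 = 7015 ; 51300 × 0.39 = 20007 — total 27022
Band 2: 29070 × 0.963 = 27994
Band 3: 29853 × 0.95 = 28360
Band 4: 51300 × 0.958 = 49145
Band 5: 40236 × 0.96 + 39084 × 0.484 = 38627 + 18917 = 57544
Population now: 0–19=27022, 20–39=27994, 40–59=28360, 60–79=49145, 80+=57544
Period 3.
Births: 27994 × 0.235 = 6579 ; 28360 × 0.39 = 11060 — total 17639
Band 2: 27022 × 0.963 = 26022
Band 3: 27994 × 0.95 = 26594
Band 4: 28360 × 0.958 = 27169
Band 5: 49145 × 0.96 + 57544 × 0.484 = 47179 + 27851 = 75030
Population now: 0–19=17639, 20–39=26022, 40–59=26594, 60–79=27169, 80+=75030
Total after period 3: 17639 + 26022 + 26594 + 27169 + 75030 = 172454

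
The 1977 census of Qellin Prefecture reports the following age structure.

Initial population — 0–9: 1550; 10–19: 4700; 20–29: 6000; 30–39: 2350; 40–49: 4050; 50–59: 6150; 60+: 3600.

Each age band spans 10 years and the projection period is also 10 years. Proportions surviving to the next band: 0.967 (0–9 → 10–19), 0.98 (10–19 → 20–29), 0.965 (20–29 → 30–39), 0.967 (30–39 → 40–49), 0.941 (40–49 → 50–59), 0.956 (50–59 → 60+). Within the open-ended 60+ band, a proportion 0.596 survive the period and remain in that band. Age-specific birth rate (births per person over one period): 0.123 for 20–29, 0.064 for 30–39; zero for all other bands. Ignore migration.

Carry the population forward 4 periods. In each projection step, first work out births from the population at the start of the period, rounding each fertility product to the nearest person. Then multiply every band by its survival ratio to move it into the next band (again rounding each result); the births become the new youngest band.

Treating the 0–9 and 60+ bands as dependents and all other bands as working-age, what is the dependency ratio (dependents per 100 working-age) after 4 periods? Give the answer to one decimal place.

(Bands numbered youngest = 1 to oldest = 7.)
Period 1.
Births: 6000 × 0.123 = 738  |  2350 × 0.064 = 150 → 888
Band 2: 1550 × 0.967 = 1499
Band 3: 4700 × 0.98 = 4606
Band 4: 6000 × 0.965 = 5790
Band 5: 2350 × 0.967 = 2272
Band 6: 4050 × 0.941 = 3811
Band 7: 6150 × 0.956 + 3600 × 0.596 = 5879 + 2146 = 8025
Giving 888 / 1499 / 4606 / 5790 / 2272 / 3811 / 8025.
Period 2.
Births: 4606 × 0.123 = 567  |  5790 × 0.064 = 371 → 938
Band 2: 888 × 0.967 = 859
Band 3: 1499 × 0.98 = 1469
Band 4: 4606 × 0.965 = 4445
Band 5: 5790 × 0.967 = 5599
Band 6: 2272 × 0.941 = 2138
Band 7: 3811 × 0.956 + 8025 × 0.596 = 3643 + 4783 = 8426
Giving 938 / 859 / 1469 / 4445 / 5599 / 2138 / 8426.
Period 3.
Births: 1469 × 0.123 = 181  |  4445 × 0.064 = 284 → 465
Band 2: 938 × 0.967 = 907
Band 3: 859 × 0.98 = 842
Band 4: 1469 × 0.965 = 1418
Band 5: 4445 × 0.967 = 4298
Band 6: 5599 × 0.941 = 5269
Band 7: 2138 × 0.956 + 8426 × 0.596 = 2044 + 5022 = 7066
Giving 465 / 907 / 842 / 1418 / 4298 / 5269 / 7066.
Period 4.
Births: 842 × 0.123 = 104  |  1418 × 0.064 = 91 → 195
Band 2: 465 × 0.967 = 450
Band 3: 907 × 0.98 = 889
Band 4: 842 × 0.965 = 813
Band 5: 1418 × 0.967 = 1371
Band 6: 4298 × 0.941 = 4044
Band 7: 5269 × 0.956 + 7066 × 0.596 = 5037 + 4211 = 9248
Giving 195 / 450 / 889 / 813 / 1371 / 4044 / 9248.
Dependents (band 0–9 + band 60+) = 195 + 9248 = 9443; working-age = 7567; ratio = 9443/7567 × 100 = 124.8

124.8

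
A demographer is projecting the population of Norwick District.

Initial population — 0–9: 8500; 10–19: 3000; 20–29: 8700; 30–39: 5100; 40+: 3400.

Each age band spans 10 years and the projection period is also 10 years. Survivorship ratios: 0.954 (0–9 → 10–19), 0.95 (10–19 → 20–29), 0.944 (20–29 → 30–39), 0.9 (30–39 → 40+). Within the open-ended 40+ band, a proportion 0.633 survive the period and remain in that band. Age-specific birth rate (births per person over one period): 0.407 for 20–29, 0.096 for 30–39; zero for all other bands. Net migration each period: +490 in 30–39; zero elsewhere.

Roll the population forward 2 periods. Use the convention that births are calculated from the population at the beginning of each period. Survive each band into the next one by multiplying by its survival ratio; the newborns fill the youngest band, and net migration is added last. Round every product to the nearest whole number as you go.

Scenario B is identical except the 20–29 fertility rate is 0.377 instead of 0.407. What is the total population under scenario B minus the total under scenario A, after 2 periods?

[period 1]
Births: 8700 * 0.407 = 3541, 5100 * 0.096 = 490 → total 4031
10–19: 8500 * 0.954 = 8109
20–29: 3000 * 0.95 = 2850
30–39: 8700 * 0.944 = 8213
40+: 5100 * 0.9 + 3400 * 0.633 = 4590 + 2152 = 6742
Net migration: 30–39 + 490 → 8703
Population now: 0–9=4031, 10–19=8109, 20–29=2850, 30–39=8703, 40+=6742
[period 2]
Births: 2850 * 0.407 = 1160, 8703 * 0.096 = 835 → total 1995
10–19: 4031 * 0.954 = 3846
20–29: 8109 * 0.95 = 7704
30–39: 2850 * 0.944 = 2690
40+: 8703 * 0.9 + 6742 * 0.633 = 7833 + 4268 = 12101
Net migration: 30–39 + 490 → 3180
Population now: 0–9=1995, 10–19=3846, 20–29=7704, 30–39=3180, 40+=12101
Scenario A total after 2 periods: 28826
Scenario B projection —
[period 1]
Births: 8700 * 0.377 = 3280, 5100 * 0.096 = 490 → total 3770
10–19: 8500 * 0.954 = 8109
20–29: 3000 * 0.95 = 2850
30–39: 8700 * 0.944 = 8213
40+: 5100 * 0.9 + 3400 * 0.633 = 4590 + 2152 = 6742
Net migration: 30–39 + 490 → 8703
Population now: 0–9=3770, 10–19=8109, 20–29=2850, 30–39=8703, 40+=6742
[period 2]
Births: 2850 * 0.377 = 1074, 8703 * 0.096 = 835 → total 1909
10–19: 3770 * 0.954 = 3597
20–29: 8109 * 0.95 = 7704
30–39: 2850 * 0.944 = 2690
40+: 8703 * 0.9 + 6742 * 0.633 = 7833 + 4268 = 12101
Net migration: 30–39 + 490 → 3180
Population now: 0–9=1909, 10–19=3597, 20–29=7704, 30–39=3180, 40+=12101
Scenario B total after 2 periods: 28491
Difference B − A = 28491 − 28826 = -335

-335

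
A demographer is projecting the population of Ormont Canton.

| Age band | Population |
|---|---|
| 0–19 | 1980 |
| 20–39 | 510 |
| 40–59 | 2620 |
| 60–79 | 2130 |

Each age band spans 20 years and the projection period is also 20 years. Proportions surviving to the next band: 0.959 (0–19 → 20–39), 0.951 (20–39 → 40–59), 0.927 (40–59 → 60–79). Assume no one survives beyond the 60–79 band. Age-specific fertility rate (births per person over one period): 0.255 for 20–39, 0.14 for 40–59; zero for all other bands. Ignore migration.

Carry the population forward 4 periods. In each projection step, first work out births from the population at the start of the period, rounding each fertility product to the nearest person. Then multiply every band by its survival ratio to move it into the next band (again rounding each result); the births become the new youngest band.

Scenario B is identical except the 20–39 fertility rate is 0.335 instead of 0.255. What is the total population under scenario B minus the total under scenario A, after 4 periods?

318

— Period 1 —
Births: 510 * 0.255 = 130 ; 2620 * 0.14 = 367 → total 497
20–39: 1980 * 0.959 = 1899
40–59: 510 * 0.951 = 485
60–79: 2620 * 0.927 = 2429
End of period: [497, 1899, 485, 2429]
— Period 2 —
Births: 1899 * 0.255 = 484 ; 485 * 0.14 = 68 → total 552
20–39: 497 * 0.959 = 477
40–59: 1899 * 0.951 = 1806
60–79: 485 * 0.927 = 450
End of period: [552, 477, 1806, 450]
— Period 3 —
Births: 477 * 0.255 = 122 ; 1806 * 0.14 = 253 → total 375
20–39: 552 * 0.959 = 529
40–59: 477 * 0.951 = 454
60–79: 1806 * 0.927 = 1674
End of period: [375, 529, 454, 1674]
— Period 4 —
Births: 529 * 0.255 = 135 ; 454 * 0.14 = 64 → total 199
20–39: 375 * 0.959 = 360
40–59: 529 * 0.951 = 503
60–79: 454 * 0.927 = 421
End of period: [199, 360, 503, 421]
Scenario A total after 4 periods: 1483
Scenario B projection —
— Period 1 —
Births: 510 * 0.335 = 171 ; 2620 * 0.14 = 367 → total 538
20–39: 1980 * 0.959 = 1899
40–59: 510 * 0.951 = 485
60–79: 2620 * 0.927 = 2429
End of period: [538, 1899, 485, 2429]
— Period 2 —
Births: 1899 * 0.335 = 636 ; 485 * 0.14 = 68 → total 704
20–39: 538 * 0.959 = 516
40–59: 1899 * 0.951 = 1806
60–79: 485 * 0.927 = 450
End of period: [704, 516, 1806, 450]
— Period 3 —
Births: 516 * 0.335 = 173 ; 1806 * 0.14 = 253 → total 426
20–39: 704 * 0.959 = 675
40–59: 516 * 0.951 = 491
60–79: 1806 * 0.927 = 1674
End of period: [426, 675, 491, 1674]
— Period 4 —
Births: 675 * 0.335 = 226 ; 491 * 0.14 = 69 → total 295
20–39: 426 * 0.959 = 409
40–59: 675 * 0.951 = 642
60–79: 491 * 0.927 = 455
End of period: [295, 409, 642, 455]
Scenario B total after 4 periods: 1801
Difference B − A = 1801 − 1483 = 318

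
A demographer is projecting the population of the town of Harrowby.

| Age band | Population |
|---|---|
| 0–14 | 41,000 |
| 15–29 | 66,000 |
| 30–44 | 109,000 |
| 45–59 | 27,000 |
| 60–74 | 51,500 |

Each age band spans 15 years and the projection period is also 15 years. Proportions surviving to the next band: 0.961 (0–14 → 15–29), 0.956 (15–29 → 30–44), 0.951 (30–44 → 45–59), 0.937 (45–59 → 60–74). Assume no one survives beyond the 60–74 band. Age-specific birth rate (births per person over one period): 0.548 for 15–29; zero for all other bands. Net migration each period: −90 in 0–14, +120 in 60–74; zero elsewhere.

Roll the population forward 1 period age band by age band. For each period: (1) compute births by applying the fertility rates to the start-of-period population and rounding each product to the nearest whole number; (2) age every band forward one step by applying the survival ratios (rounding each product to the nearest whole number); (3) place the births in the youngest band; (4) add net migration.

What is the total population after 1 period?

Call the groups 1 to 5, youngest first.
Period 1.
Births: 66000 × 0.548 = 36168
Group 2: 41000 × 0.961 = 39401
Group 3: 66000 × 0.956 = 63096
Group 4: 109000 × 0.951 = 103659
Group 5: 27000 × 0.937 = 25299
Net migration: Group 1 − 90 → 36078; Group 5 + 120 → 25419
Giving 36078 / 39401 / 63096 / 103659 / 25419.
Total after period 1: 36078 + 39401 + 63096 + 103659 + 25419 = 267653

267653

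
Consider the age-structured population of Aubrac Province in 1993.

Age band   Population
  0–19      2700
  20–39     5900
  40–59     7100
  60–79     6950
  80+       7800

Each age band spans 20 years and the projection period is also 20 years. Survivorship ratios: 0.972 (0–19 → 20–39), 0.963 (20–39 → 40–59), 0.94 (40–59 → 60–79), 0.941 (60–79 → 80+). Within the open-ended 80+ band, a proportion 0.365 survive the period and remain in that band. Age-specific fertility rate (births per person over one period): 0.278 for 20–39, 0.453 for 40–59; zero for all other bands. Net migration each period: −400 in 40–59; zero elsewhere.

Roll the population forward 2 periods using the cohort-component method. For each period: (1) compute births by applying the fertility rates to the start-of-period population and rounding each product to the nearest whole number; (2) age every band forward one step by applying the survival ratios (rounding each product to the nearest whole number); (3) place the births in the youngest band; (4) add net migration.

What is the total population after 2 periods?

Numbering the groups 1..5 from youngest to oldest:
Period 1.
Births: 5900 × 0.278 = 1640, 7100 × 0.453 = 3216 — total 4856
Group 2: 2700 × 0.972 = 2624
Group 3: 5900 × 0.963 = 5682
Group 4: 7100 × 0.94 = 6674
Group 5: 6950 × 0.941 + 7800 × 0.365 = 6540 + 2847 = 9387
Net migration: Group 3 − 400 → 5282
Giving 4856 / 2624 / 5282 / 6674 / 9387.
Period 2.
Births: 2624 × 0.278 = 729, 5282 × 0.453 = 2393 — total 3122
Group 2: 4856 × 0.972 = 4720
Group 3: 2624 × 0.963 = 2527
Group 4: 5282 × 0.94 = 4965
Group 5: 6674 × 0.941 + 9387 × 0.365 = 6280 + 3426 = 9706
Net migration: Group 3 − 400 → 2127
Giving 3122 / 4720 / 2127 / 4965 / 9706.
Total after period 2: 3122 + 4720 + 2127 + 4965 + 9706 = 24640

24640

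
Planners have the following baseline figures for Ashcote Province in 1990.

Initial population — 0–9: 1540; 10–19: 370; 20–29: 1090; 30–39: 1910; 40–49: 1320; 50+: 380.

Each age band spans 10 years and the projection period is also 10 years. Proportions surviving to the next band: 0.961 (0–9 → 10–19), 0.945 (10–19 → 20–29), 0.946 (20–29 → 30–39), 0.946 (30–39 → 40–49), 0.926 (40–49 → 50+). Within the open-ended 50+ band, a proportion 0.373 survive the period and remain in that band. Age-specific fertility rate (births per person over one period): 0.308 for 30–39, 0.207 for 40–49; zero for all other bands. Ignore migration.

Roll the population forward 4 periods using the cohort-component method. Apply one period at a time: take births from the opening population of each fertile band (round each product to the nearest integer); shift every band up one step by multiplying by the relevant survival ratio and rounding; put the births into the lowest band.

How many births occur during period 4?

472

(Groups numbered youngest = 1 to oldest = 6.)
[period 1]
Births: 1910 * 0.308 = 588, 1320 * 0.207 = 273 ⇒ total 861
Group 2: 1540 * 0.961 = 1480
Group 3: 370 * 0.945 = 350
Group 4: 1090 * 0.946 = 1031
Group 5: 1910 * 0.946 = 1807
Group 6: 1320 * 0.926 + 380 * 0.373 = 1222 + 142 = 1364
→ [861, 1480, 350, 1031, 1807, 1364]
[period 2]
Births: 1031 * 0.308 = 318, 1807 * 0.207 = 374 ⇒ total 692
Group 2: 861 * 0.961 = 827
Group 3: 1480 * 0.945 = 1399
Group 4: 350 * 0.946 = 331
Group 5: 1031 * 0.946 = 975
Group 6: 1807 * 0.926 + 1364 * 0.373 = 1673 + 509 = 2182
→ [692, 827, 1399, 331, 975, 2182]
[period 3]
Births: 331 * 0.308 = 102, 975 * 0.207 = 202 ⇒ total 304
Group 2: 692 * 0.961 = 665
Group 3: 827 * 0.945 = 782
Group 4: 1399 * 0.946 = 1323
Group 5: 331 * 0.946 = 313
Group 6: 975 * 0.926 + 2182 * 0.373 = 903 + 814 = 1717
→ [304, 665, 782, 1323, 313, 1717]
[period 4]
Births: 1323 * 0.308 = 407, 313 * 0.207 = 65 ⇒ total 472
Group 2: 304 * 0.961 = 292
Group 3: 665 * 0.945 = 628
Group 4: 782 * 0.946 = 740
Group 5: 1323 * 0.946 = 1252
Group 6: 313 * 0.926 + 1717 * 0.373 = 290 + 640 = 930
→ [472, 292, 628, 740, 1252, 930]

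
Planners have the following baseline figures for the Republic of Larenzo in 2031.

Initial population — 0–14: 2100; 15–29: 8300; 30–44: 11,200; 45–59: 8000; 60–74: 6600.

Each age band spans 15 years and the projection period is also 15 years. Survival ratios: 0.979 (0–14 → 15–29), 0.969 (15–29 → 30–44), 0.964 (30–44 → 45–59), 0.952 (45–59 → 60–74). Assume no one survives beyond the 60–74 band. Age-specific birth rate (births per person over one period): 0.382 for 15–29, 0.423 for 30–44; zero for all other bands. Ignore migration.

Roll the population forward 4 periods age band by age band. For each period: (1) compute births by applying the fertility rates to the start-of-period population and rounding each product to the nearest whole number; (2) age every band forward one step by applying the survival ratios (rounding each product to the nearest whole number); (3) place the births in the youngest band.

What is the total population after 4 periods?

(Bands numbered youngest = 1 to oldest = 5.)
After projecting period 1:
Births: 8300 * 0.382 = 3171 ; 11200 * 0.423 = 4738 ⇒ total 7909
Band 2: 2100 * 0.979 = 2056
Band 3: 8300 * 0.969 = 8043
Band 4: 11200 * 0.964 = 10797
Band 5: 8000 * 0.952 = 7616
Population now: 0–14=7909, 15–29=2056, 30–44=8043, 45–59=10797, 60–74=7616
After projecting period 2:
Births: 2056 * 0.382 = 785 ; 8043 * 0.423 = 3402 ⇒ total 4187
Band 2: 7909 * 0.979 = 7743
Band 3: 2056 * 0.969 = 1992
Band 4: 8043 * 0.964 = 7753
Band 5: 10797 * 0.952 = 10279
Population now: 0–14=4187, 15–29=7743, 30–44=1992, 45–59=7753, 60–74=10279
After projecting period 3:
Births: 7743 * 0.382 = 2958 ; 1992 * 0.423 = 843 ⇒ total 3801
Band 2: 4187 * 0.979 = 4099
Band 3: 7743 * 0.969 = 7503
Band 4: 1992 * 0.964 = 1920
Band 5: 7753 * 0.952 = 7381
Population now: 0–14=3801, 15–29=4099, 30–44=7503, 45–59=1920, 60–74=7381
After projecting period 4:
Births: 4099 * 0.382 = 1566 ; 7503 * 0.423 = 3174 ⇒ total 4740
Band 2: 3801 * 0.979 = 3721
Band 3: 4099 * 0.969 = 3972
Band 4: 7503 * 0.964 = 7233
Band 5: 1920 * 0.952 = 1828
Population now: 0–14=4740, 15–29=3721, 30–44=3972, 45–59=7233, 60–74=1828
Total after period 4: 4740 + 3721 + 3972 + 7233 + 1828 = 21494

21494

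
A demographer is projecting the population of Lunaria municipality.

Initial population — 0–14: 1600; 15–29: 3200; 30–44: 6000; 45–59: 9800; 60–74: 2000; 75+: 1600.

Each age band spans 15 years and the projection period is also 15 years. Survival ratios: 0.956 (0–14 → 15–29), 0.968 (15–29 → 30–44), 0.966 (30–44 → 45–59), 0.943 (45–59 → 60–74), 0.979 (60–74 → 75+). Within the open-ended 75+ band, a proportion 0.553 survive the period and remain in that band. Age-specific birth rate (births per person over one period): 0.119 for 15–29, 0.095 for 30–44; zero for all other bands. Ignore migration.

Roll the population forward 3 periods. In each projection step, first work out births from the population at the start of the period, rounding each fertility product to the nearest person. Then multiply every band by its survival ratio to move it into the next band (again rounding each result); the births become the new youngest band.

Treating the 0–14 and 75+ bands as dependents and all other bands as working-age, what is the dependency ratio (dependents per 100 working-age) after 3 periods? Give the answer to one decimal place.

[period 1]
Births: 3200 × 0.119 = 381 ; 6000 × 0.095 = 570 → total 951
15–29: 1600 × 0.956 = 1530
30–44: 3200 × 0.968 = 3098
45–59: 6000 × 0.966 = 5796
60–74: 9800 × 0.943 = 9241
75+: 2000 × 0.979 + 1600 × 0.553 = 1958 + 885 = 2843
Giving 951 / 1530 / 3098 / 5796 / 9241 / 2843.
[period 2]
Births: 1530 × 0.119 = 182 ; 3098 × 0.095 = 294 → total 476
15–29: 951 × 0.956 = 909
30–44: 1530 × 0.968 = 1481
45–59: 3098 × 0.966 = 2993
60–74: 5796 × 0.943 = 5466
75+: 9241 × 0.979 + 2843 × 0.553 = 9047 + 1572 = 10619
Giving 476 / 909 / 1481 / 2993 / 5466 / 10619.
[period 3]
Births: 909 × 0.119 = 108 ; 1481 × 0.095 = 141 → total 249
15–29: 476 × 0.956 = 455
30–44: 909 × 0.968 = 880
45–59: 1481 × 0.966 = 1431
60–74: 2993 × 0.943 = 2822
75+: 5466 × 0.979 + 10619 × 0.553 = 5351 + 5872 = 11223
Giving 249 / 455 / 880 / 1431 / 2822 / 11223.
Dependents (band 0–14 + band 75+) = 249 + 11223 = 11472; working-age = 5588; ratio = 11472/5588 × 100 = 205.3

205.3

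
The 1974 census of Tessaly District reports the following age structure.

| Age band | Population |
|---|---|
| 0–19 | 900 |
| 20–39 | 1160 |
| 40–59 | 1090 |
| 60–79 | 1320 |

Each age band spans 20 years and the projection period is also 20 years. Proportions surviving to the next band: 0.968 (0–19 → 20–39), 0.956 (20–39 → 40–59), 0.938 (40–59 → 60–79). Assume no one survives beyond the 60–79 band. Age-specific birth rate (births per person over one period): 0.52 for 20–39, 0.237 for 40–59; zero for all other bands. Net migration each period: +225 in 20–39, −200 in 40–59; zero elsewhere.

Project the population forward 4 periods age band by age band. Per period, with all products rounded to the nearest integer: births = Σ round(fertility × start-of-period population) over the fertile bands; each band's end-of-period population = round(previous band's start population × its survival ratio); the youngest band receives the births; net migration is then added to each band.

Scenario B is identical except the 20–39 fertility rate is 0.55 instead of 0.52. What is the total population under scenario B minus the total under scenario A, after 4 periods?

After projecting period 1:
Births: 1160 × 0.52 = 603, 1090 × 0.237 = 258 — total 861
20–39: 900 × 0.968 = 871
40–59: 1160 × 0.956 = 1109
60–79: 1090 × 0.938 = 1022
Net migration: 20–39 + 225 → 1096; 40–59 − 200 → 909
→ [861, 1096, 909, 1022]
After projecting period 2:
Births: 1096 × 0.52 = 570, 909 × 0.237 = 215 — total 785
20–39: 861 × 0.968 = 833
40–59: 1096 × 0.956 = 1048
60–79: 909 × 0.938 = 853
Net migration: 20–39 + 225 → 1058; 40–59 − 200 → 848
→ [785, 1058, 848, 853]
After projecting period 3:
Births: 1058 × 0.52 = 550, 848 × 0.237 = 201 — total 751
20–39: 785 × 0.968 = 760
40–59: 1058 × 0.956 = 1011
60–79: 848 × 0.938 = 795
Net migration: 20–39 + 225 → 985; 40–59 − 200 → 811
→ [751, 985, 811, 795]
After projecting period 4:
Births: 985 × 0.52 = 512, 811 × 0.237 = 192 — total 704
20–39: 751 × 0.968 = 727
40–59: 985 × 0.956 = 942
60–79: 811 × 0.938 = 761
Net migration: 20–39 + 225 → 952; 40–59 − 200 → 742
→ [704, 952, 742, 761]
Scenario A total after 4 periods: 3159
Scenario B projection —
After projecting period 1:
Births: 1160 × 0.55 = 638, 1090 × 0.237 = 258 — total 896
20–39: 900 × 0.968 = 871
40–59: 1160 × 0.956 = 1109
60–79: 1090 × 0.938 = 1022
Net migration: 20–39 + 225 → 1096; 40–59 − 200 → 909
→ [896, 1096, 909, 1022]
After projecting period 2:
Births: 1096 × 0.55 = 603, 909 × 0.237 = 215 — total 818
20–39: 896 × 0.968 = 867
40–59: 1096 × 0.956 = 1048
60–79: 909 × 0.938 = 853
Net migration: 20–39 + 225 → 1092; 40–59 − 200 → 848
→ [818, 1092, 848, 853]
After projecting period 3:
Births: 1092 × 0.55 = 601, 848 × 0.237 = 201 — total 802
20–39: 818 × 0.968 = 792
40–59: 1092 × 0.956 = 1044
60–79: 848 × 0.938 = 795
Net migration: 20–39 + 225 → 1017; 40–59 − 200 → 844
→ [802, 1017, 844, 795]
After projecting period 4:
Births: 1017 × 0.55 = 559, 844 × 0.237 = 200 — total 759
20–39: 802 × 0.968 = 776
40–59: 1017 × 0.956 = 972
60–79: 844 × 0.938 = 792
Net migration: 20–39 + 225 → 1001; 40–59 − 200 → 772
→ [759, 1001, 772, 792]
Scenario B total after 4 periods: 3324
Difference B − A = 3324 − 3159 = 165

165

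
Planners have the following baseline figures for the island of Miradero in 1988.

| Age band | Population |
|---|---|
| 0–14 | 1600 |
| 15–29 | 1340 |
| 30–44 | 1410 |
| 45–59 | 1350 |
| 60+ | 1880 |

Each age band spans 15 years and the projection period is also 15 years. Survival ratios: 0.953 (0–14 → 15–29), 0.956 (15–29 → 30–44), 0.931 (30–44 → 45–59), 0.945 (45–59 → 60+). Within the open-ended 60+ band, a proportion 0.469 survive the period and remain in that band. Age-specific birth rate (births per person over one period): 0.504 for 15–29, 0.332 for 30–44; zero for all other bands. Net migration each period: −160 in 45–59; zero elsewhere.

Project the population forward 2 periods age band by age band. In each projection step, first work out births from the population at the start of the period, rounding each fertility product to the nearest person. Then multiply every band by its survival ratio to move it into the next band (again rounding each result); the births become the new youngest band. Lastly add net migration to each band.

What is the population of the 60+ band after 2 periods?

Numbering the groups 1..5 from youngest to oldest:
Period 1:
Births: 1340 * 0.504 = 675, 1410 * 0.332 = 468 ⇒ total 1143
Group 2: 1600 * 0.953 = 1525
Group 3: 1340 * 0.956 = 1281
Group 4: 1410 * 0.931 = 1313
Group 5: 1350 * 0.945 + 1880 * 0.469 = 1276 + 882 = 2158
Net migration: Group 4 − 160 → 1153
Population now: 0–14=1143, 15–29=1525, 30–44=1281, 45–59=1153, 60+=2158
Period 2:
Births: 1525 * 0.504 = 769, 1281 * 0.332 = 425 ⇒ total 1194
Group 2: 1143 * 0.953 = 1089
Group 3: 1525 * 0.956 = 1458
Group 4: 1281 * 0.931 = 1193
Group 5: 1153 * 0.945 + 2158 * 0.469 = 1090 + 1012 = 2102
Net migration: Group 4 − 160 → 1033
Population now: 0–14=1194, 15–29=1089, 30–44=1458, 45–59=1033, 60+=2102

2102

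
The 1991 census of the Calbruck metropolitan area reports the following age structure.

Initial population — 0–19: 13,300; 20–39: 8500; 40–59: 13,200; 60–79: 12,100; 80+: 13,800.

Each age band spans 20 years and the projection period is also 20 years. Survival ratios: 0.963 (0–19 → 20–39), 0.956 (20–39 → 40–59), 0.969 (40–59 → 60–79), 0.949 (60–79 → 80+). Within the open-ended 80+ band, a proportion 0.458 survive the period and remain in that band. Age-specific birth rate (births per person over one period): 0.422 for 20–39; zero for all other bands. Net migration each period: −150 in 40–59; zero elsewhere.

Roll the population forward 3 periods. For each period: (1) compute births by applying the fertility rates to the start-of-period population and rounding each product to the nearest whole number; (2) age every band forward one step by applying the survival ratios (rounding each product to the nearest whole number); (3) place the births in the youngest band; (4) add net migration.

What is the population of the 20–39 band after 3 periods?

After projecting period 1:
Births: 8500 * 0.422 = 3587
20–39: 13300 * 0.963 = 12808
40–59: 8500 * 0.956 = 8126
60–79: 13200 * 0.969 = 12791
80+: 12100 * 0.949 + 13800 * 0.458 = 11483 + 6320 = 17803
Net migration: 40–59 − 150 → 7976
End of period: [3587, 12808, 7976, 12791, 17803]
After projecting period 2:
Births: 12808 * 0.422 = 5405
20–39: 3587 * 0.963 = 3454
40–59: 12808 * 0.956 = 12244
60–79: 7976 * 0.969 = 7729
80+: 12791 * 0.949 + 17803 * 0.458 = 12139 + 8154 = 20293
Net migration: 40–59 − 150 → 12094
End of period: [5405, 3454, 12094, 7729, 20293]
After projecting period 3:
Births: 3454 * 0.422 = 1458
20–39: 5405 * 0.963 = 5205
40–59: 3454 * 0.956 = 3302
60–79: 12094 * 0.969 = 11719
80+: 7729 * 0.949 + 20293 * 0.458 = 7335 + 9294 = 16629
Net migration: 40–59 − 150 → 3152
End of period: [1458, 5205, 3152, 11719, 16629]

5205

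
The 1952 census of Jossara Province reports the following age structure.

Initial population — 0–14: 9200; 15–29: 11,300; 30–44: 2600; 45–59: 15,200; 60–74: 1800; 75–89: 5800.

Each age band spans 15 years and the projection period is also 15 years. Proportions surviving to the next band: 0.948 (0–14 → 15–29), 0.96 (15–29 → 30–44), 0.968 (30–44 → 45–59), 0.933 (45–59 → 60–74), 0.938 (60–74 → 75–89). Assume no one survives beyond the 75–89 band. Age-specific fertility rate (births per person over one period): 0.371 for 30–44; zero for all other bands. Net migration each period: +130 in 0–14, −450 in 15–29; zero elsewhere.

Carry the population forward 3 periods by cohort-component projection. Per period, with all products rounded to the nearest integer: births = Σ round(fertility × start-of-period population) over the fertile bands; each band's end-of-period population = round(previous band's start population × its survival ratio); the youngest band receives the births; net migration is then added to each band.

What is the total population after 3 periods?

(Bands numbered youngest = 1 to oldest = 6.)
Period 1.
Births: 2600 * 0.371 = 965
Band 2: 9200 * 0.948 = 8722
Band 3: 11300 * 0.96 = 10848
Band 4: 2600 * 0.968 = 2517
Band 5: 15200 * 0.933 = 14182
Band 6: 1800 * 0.938 = 1688
Net migration: Band 1 + 130 → 1095; Band 2 − 450 → 8272
Population now: 0–14=1095, 15–29=8272, 30–44=10848, 45–59=2517, 60–74=14182, 75–89=1688
Period 2.
Births: 10848 * 0.371 = 4025
Band 2: 1095 * 0.948 = 1038
Band 3: 8272 * 0.96 = 7941
Band 4: 10848 * 0.968 = 10501
Band 5: 2517 * 0.933 = 2348
Band 6: 14182 * 0.938 = 13303
Net migration: Band 1 + 130 → 4155; Band 2 − 450 → 588
Population now: 0–14=4155, 15–29=588, 30–44=7941, 45–59=10501, 60–74=2348, 75–89=13303
Period 3.
Births: 7941 * 0.371 = 2946
Band 2: 4155 * 0.948 = 3939
Band 3: 588 * 0.96 = 564
Band 4: 7941 * 0.968 = 7687
Band 5: 10501 * 0.933 = 9797
Band 6: 2348 * 0.938 = 2202
Net migration: Band 1 + 130 → 3076; Band 2 − 450 → 3489
Population now: 0–14=3076, 15–29=3489, 30–44=564, 45–59=7687, 60–74=9797, 75–89=2202
Total after period 3: 3076 + 3489 + 564 + 7687 + 9797 + 2202 = 26815

26815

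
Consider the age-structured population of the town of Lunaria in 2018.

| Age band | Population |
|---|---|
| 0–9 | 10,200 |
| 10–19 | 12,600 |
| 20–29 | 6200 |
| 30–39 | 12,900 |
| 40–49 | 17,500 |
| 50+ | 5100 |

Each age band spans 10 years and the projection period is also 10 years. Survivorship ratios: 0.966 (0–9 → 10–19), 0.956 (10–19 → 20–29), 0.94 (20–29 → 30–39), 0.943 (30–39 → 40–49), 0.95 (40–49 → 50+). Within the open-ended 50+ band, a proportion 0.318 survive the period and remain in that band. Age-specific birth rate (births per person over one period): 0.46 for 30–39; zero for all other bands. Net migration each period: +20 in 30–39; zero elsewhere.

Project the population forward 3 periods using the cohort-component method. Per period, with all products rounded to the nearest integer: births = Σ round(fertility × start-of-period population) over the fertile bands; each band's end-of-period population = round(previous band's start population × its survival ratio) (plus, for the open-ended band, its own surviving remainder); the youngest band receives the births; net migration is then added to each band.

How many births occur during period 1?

5934

Call the groups 1 to 6, youngest first.
Period 1.
Births: 12900 × 0.46 = 5934
Group 2: 10200 × 0.966 = 9853
Group 3: 12600 × 0.956 = 12046
Group 4: 6200 × 0.94 = 5828
Group 5: 12900 × 0.943 = 12165
Group 6: 17500 × 0.95 + 5100 × 0.318 = 16625 + 1622 = 18247
Net migration: Group 4 + 20 → 5848
End of period: [5934, 9853, 12046, 5848, 12165, 18247]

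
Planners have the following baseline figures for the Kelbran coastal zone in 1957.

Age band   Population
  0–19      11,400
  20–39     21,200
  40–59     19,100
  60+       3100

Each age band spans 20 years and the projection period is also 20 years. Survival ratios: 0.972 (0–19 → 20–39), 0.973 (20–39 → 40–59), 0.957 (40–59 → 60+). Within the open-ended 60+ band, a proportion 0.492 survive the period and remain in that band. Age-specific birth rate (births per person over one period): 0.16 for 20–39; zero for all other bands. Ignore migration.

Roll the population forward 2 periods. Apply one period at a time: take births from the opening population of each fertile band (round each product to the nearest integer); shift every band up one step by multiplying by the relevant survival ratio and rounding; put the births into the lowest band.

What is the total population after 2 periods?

45337

Call the groups 1 to 4, youngest first.
After projecting period 1:
Births: 21200 * 0.16 = 3392
Group 2: 11400 * 0.972 = 11081
Group 3: 21200 * 0.973 = 20628
Group 4: 19100 * 0.957 + 3100 * 0.492 = 18279 + 1525 = 19804
Giving 3392 / 11081 / 20628 / 19804.
After projecting period 2:
Births: 11081 * 0.16 = 1773
Group 2: 3392 * 0.972 = 3297
Group 3: 11081 * 0.973 = 10782
Group 4: 20628 * 0.957 + 19804 * 0.492 = 19741 + 9744 = 29485
Giving 1773 / 3297 / 10782 / 29485.
Total after period 2: 1773 + 3297 + 10782 + 29485 = 45337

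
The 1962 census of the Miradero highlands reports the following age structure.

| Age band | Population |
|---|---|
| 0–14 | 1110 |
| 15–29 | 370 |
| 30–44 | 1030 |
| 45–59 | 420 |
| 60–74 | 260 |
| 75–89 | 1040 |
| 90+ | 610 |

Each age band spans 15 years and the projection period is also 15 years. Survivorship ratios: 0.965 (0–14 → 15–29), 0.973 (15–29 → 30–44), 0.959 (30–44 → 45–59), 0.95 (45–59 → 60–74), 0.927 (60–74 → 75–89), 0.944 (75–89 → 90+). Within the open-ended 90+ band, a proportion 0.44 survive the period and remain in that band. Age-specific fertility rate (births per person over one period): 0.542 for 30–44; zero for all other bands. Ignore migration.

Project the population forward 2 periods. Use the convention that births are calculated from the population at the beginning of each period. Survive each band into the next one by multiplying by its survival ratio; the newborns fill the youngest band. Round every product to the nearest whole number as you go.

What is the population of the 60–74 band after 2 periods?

(Bands numbered youngest = 1 to oldest = 7.)
[period 1]
Births: 1030 × 0.542 = 558
Band 2: 1110 × 0.965 = 1071
Band 3: 370 × 0.973 = 360
Band 4: 1030 × 0.959 = 988
Band 5: 420 × 0.95 = 399
Band 6: 260 × 0.927 = 241
Band 7: 1040 × 0.944 + 610 × 0.44 = 982 + 268 = 1250
Population now: 0–14=558, 15–29=1071, 30–44=360, 45–59=988, 60–74=399, 75–89=241, 90+=1250
[period 2]
Births: 360 × 0.542 = 195
Band 2: 558 × 0.965 = 538
Band 3: 1071 × 0.973 = 1042
Band 4: 360 × 0.959 = 345
Band 5: 988 × 0.95 = 939
Band 6: 399 × 0.927 = 370
Band 7: 241 × 0.944 + 1250 × 0.44 = 228 + 550 = 778
Population now: 0–14=195, 15–29=538, 30–44=1042, 45–59=345, 60–74=939, 75–89=370, 90+=778

939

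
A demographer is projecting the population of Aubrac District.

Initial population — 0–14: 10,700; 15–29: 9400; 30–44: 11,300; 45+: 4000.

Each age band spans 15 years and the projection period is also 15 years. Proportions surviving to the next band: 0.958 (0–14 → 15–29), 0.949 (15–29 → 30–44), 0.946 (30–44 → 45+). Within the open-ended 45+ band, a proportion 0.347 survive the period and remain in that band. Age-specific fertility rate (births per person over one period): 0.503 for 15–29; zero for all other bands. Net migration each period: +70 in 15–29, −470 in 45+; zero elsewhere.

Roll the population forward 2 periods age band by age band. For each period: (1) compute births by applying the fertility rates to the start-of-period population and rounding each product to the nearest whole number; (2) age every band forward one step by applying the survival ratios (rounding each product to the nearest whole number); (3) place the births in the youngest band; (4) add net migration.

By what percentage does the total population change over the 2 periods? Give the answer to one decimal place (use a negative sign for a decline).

[period 1]
Births: 9400 × 0.503 = 4728
15–29: 10700 × 0.958 = 10251
30–44: 9400 × 0.949 = 8921
45+: 11300 × 0.946 + 4000 × 0.347 = 10690 + 1388 = 12078
Net migration: 15–29 + 70 → 10321; 45+ − 470 → 11608
Population now: 0–14=4728, 15–29=10321, 30–44=8921, 45+=11608
[period 2]
Births: 10321 × 0.503 = 5191
15–29: 4728 × 0.958 = 4529
30–44: 10321 × 0.949 = 9795
45+: 8921 × 0.946 + 11608 × 0.347 = 8439 + 4028 = 12467
Net migration: 15–29 + 70 → 4599; 45+ − 470 → 11997
Population now: 0–14=5191, 15–29=4599, 30–44=9795, 45+=11997
Total: 35400 → 31582; change = -3818; percentage change = -10.8%

-10.8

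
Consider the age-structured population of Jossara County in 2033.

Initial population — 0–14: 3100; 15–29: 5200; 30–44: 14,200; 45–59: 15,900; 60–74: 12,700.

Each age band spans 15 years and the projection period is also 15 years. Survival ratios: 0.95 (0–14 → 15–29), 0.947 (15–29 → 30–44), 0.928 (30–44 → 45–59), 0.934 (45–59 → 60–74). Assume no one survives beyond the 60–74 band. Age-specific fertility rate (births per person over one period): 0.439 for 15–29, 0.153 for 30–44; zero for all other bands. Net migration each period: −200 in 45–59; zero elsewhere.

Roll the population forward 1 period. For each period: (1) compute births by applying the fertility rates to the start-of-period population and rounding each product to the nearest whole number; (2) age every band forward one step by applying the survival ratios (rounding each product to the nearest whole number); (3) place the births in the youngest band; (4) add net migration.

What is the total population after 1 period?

Period 1:
Births: 5200 × 0.439 = 2283  |  14200 × 0.153 = 2173 → total 4456
15–29: 3100 × 0.95 = 2945
30–44: 5200 × 0.947 = 4924
45–59: 14200 × 0.928 = 13178
60–74: 15900 × 0.934 = 14851
Net migration: 45–59 − 200 → 12978
Giving 4456 / 2945 / 4924 / 12978 / 14851.
Total after period 1: 4456 + 2945 + 4924 + 12978 + 14851 = 40154

40154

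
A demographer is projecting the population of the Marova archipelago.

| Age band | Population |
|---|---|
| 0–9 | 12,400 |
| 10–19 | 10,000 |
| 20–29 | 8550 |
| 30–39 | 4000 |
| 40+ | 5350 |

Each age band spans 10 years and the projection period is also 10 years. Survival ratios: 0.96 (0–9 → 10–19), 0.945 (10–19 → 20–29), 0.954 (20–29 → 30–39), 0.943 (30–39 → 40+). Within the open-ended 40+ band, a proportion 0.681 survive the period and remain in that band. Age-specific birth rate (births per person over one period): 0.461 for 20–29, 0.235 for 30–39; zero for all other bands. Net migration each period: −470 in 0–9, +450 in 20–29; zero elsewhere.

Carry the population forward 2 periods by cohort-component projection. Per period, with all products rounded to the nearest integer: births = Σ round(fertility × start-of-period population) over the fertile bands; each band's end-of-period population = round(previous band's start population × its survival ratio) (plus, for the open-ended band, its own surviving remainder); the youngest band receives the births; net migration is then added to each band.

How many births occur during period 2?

6481

[period 1]
Births: 8550 * 0.461 = 3942  |  4000 * 0.235 = 940 → total 4882
10–19: 12400 * 0.96 = 11904
20–29: 10000 * 0.945 = 9450
30–39: 8550 * 0.954 = 8157
40+: 4000 * 0.943 + 5350 * 0.681 = 3772 + 3643 = 7415
Net migration: 0–9 − 470 → 4412; 20–29 + 450 → 9900
→ [4412, 11904, 9900, 8157, 7415]
[period 2]
Births: 9900 * 0.461 = 4564  |  8157 * 0.235 = 1917 → total 6481
10–19: 4412 * 0.96 = 4236
20–29: 11904 * 0.945 = 11249
30–39: 9900 * 0.954 = 9445
40+: 8157 * 0.943 + 7415 * 0.681 = 7692 + 5050 = 12742
Net migration: 0–9 − 470 → 6011; 20–29 + 450 → 11699
→ [6011, 4236, 11699, 9445, 12742]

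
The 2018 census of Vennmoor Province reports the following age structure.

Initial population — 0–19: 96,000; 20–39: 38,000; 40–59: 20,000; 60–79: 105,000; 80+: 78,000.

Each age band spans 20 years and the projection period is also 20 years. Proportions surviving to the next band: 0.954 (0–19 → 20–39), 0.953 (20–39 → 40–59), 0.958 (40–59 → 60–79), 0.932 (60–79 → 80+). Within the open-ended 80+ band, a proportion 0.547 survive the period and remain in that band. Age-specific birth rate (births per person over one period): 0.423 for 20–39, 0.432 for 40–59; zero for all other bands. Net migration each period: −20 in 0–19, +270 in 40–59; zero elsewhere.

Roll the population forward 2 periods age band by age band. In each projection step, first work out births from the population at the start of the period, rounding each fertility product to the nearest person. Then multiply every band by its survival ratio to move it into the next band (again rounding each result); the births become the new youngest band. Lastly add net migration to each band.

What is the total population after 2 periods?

— Period 1 —
Births: 38000 × 0.423 = 16074  |  20000 × 0.432 = 8640 → total 24714
20–39: 96000 × 0.954 = 91584
40–59: 38000 × 0.953 = 36214
60–79: 20000 × 0.958 = 19160
80+: 105000 × 0.932 + 78000 × 0.547 = 97860 + 42666 = 140526
Net migration: 0–19 − 20 → 24694; 40–59 + 270 → 36484
→ [24694, 91584, 36484, 19160, 140526]
— Period 2 —
Births: 91584 × 0.423 = 38740  |  36484 × 0.432 = 15761 → total 54501
20–39: 24694 × 0.954 = 23558
40–59: 91584 × 0.953 = 87280
60–79: 36484 × 0.958 = 34952
80+: 19160 × 0.932 + 140526 × 0.547 = 17857 + 76868 = 94725
Net migration: 0–19 − 20 → 54481; 40–59 + 270 → 87550
→ [54481, 23558, 87550, 34952, 94725]
Total after period 2: 54481 + 23558 + 87550 + 34952 + 94725 = 295266

295266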